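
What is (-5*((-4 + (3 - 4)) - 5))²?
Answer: 2500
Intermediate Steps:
(-5*((-4 + (3 - 4)) - 5))² = (-5*((-4 - 1) - 5))² = (-5*(-5 - 5))² = (-5*(-10))² = 50² = 2500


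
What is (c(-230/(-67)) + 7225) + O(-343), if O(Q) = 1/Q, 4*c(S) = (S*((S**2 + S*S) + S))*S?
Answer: 50487813904804/6911834503 ≈ 7304.5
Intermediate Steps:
c(S) = S**2*(S + 2*S**2)/4 (c(S) = ((S*((S**2 + S*S) + S))*S)/4 = ((S*((S**2 + S**2) + S))*S)/4 = ((S*(2*S**2 + S))*S)/4 = ((S*(S + 2*S**2))*S)/4 = (S**2*(S + 2*S**2))/4 = S**2*(S + 2*S**2)/4)
(c(-230/(-67)) + 7225) + O(-343) = ((-230/(-67))**3*(1 + 2*(-230/(-67)))/4 + 7225) + 1/(-343) = ((-230*(-1/67))**3*(1 + 2*(-230*(-1/67)))/4 + 7225) - 1/343 = ((230/67)**3*(1 + 2*(230/67))/4 + 7225) - 1/343 = ((1/4)*(12167000/300763)*(1 + 460/67) + 7225) - 1/343 = ((1/4)*(12167000/300763)*(527/67) + 7225) - 1/343 = (1603002250/20151121 + 7225) - 1/343 = 147194851475/20151121 - 1/343 = 50487813904804/6911834503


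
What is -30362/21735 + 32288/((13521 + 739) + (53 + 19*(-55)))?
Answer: 74734166/72094995 ≈ 1.0366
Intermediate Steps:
-30362/21735 + 32288/((13521 + 739) + (53 + 19*(-55))) = -30362*1/21735 + 32288/(14260 + (53 - 1045)) = -30362/21735 + 32288/(14260 - 992) = -30362/21735 + 32288/13268 = -30362/21735 + 32288*(1/13268) = -30362/21735 + 8072/3317 = 74734166/72094995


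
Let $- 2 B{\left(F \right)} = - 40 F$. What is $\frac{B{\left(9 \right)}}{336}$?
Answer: $\frac{15}{28} \approx 0.53571$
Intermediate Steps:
$B{\left(F \right)} = 20 F$ ($B{\left(F \right)} = - \frac{\left(-40\right) F}{2} = 20 F$)
$\frac{B{\left(9 \right)}}{336} = \frac{20 \cdot 9}{336} = 180 \cdot \frac{1}{336} = \frac{15}{28}$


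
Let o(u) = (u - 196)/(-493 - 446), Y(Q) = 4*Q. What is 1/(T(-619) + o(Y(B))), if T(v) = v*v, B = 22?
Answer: 313/119929429 ≈ 2.6099e-6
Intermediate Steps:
T(v) = v²
o(u) = 196/939 - u/939 (o(u) = (-196 + u)/(-939) = (-196 + u)*(-1/939) = 196/939 - u/939)
1/(T(-619) + o(Y(B))) = 1/((-619)² + (196/939 - 4*22/939)) = 1/(383161 + (196/939 - 1/939*88)) = 1/(383161 + (196/939 - 88/939)) = 1/(383161 + 36/313) = 1/(119929429/313) = 313/119929429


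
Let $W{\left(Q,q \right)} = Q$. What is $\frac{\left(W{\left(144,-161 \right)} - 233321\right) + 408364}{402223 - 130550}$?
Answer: $\frac{175187}{271673} \approx 0.64485$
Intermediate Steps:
$\frac{\left(W{\left(144,-161 \right)} - 233321\right) + 408364}{402223 - 130550} = \frac{\left(144 - 233321\right) + 408364}{402223 - 130550} = \frac{-233177 + 408364}{271673} = 175187 \cdot \frac{1}{271673} = \frac{175187}{271673}$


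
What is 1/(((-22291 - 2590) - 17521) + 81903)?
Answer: 1/39501 ≈ 2.5316e-5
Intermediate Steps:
1/(((-22291 - 2590) - 17521) + 81903) = 1/((-24881 - 17521) + 81903) = 1/(-42402 + 81903) = 1/39501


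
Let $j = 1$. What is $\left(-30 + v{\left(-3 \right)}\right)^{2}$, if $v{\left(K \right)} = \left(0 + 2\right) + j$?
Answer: $729$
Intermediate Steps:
$v{\left(K \right)} = 3$ ($v{\left(K \right)} = \left(0 + 2\right) + 1 = 2 + 1 = 3$)
$\left(-30 + v{\left(-3 \right)}\right)^{2} = \left(-30 + 3\right)^{2} = \left(-27\right)^{2} = 729$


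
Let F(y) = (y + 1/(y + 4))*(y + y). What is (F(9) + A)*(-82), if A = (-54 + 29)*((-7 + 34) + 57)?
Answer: 2064432/13 ≈ 1.5880e+5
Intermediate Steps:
A = -2100 (A = -25*(27 + 57) = -25*84 = -2100)
F(y) = 2*y*(y + 1/(4 + y)) (F(y) = (y + 1/(4 + y))*(2*y) = 2*y*(y + 1/(4 + y)))
(F(9) + A)*(-82) = (2*9*(1 + 9**2 + 4*9)/(4 + 9) - 2100)*(-82) = (2*9*(1 + 81 + 36)/13 - 2100)*(-82) = (2*9*(1/13)*118 - 2100)*(-82) = (2124/13 - 2100)*(-82) = -25176/13*(-82) = 2064432/13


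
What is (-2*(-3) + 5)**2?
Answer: 121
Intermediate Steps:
(-2*(-3) + 5)**2 = (6 + 5)**2 = 11**2 = 121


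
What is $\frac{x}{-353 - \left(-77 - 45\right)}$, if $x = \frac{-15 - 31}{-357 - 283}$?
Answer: $- \frac{23}{73920} \approx -0.00031115$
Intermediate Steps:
$x = \frac{23}{320}$ ($x = - \frac{46}{-640} = \left(-46\right) \left(- \frac{1}{640}\right) = \frac{23}{320} \approx 0.071875$)
$\frac{x}{-353 - \left(-77 - 45\right)} = \frac{23}{320 \left(-353 - \left(-77 - 45\right)\right)} = \frac{23}{320 \left(-353 - -122\right)} = \frac{23}{320 \left(-353 + 122\right)} = \frac{23}{320 \left(-231\right)} = \frac{23}{320} \left(- \frac{1}{231}\right) = - \frac{23}{73920}$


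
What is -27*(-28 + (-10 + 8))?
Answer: 810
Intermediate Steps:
-27*(-28 + (-10 + 8)) = -27*(-28 - 2) = -27*(-30) = 810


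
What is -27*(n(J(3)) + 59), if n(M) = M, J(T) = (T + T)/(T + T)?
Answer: -1620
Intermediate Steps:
J(T) = 1 (J(T) = (2*T)/((2*T)) = (2*T)*(1/(2*T)) = 1)
-27*(n(J(3)) + 59) = -27*(1 + 59) = -27*60 = -1620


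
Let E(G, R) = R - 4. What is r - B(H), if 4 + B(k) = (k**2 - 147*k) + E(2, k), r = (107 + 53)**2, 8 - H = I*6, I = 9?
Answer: 16776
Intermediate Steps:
E(G, R) = -4 + R
H = -46 (H = 8 - 9*6 = 8 - 1*54 = 8 - 54 = -46)
r = 25600 (r = 160**2 = 25600)
B(k) = -8 + k**2 - 146*k (B(k) = -4 + ((k**2 - 147*k) + (-4 + k)) = -4 + (-4 + k**2 - 146*k) = -8 + k**2 - 146*k)
r - B(H) = 25600 - (-8 + (-46)**2 - 146*(-46)) = 25600 - (-8 + 2116 + 6716) = 25600 - 1*8824 = 25600 - 8824 = 16776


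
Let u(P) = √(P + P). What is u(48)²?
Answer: 96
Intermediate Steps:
u(P) = √2*√P (u(P) = √(2*P) = √2*√P)
u(48)² = (√2*√48)² = (√2*(4*√3))² = (4*√6)² = 96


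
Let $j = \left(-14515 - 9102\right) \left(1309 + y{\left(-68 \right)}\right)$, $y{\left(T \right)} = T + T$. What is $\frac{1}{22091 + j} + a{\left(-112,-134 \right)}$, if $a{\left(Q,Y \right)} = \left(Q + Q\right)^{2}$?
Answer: $\frac{1388904294399}{27680650} \approx 50176.0$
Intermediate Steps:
$y{\left(T \right)} = 2 T$
$j = -27702741$ ($j = \left(-14515 - 9102\right) \left(1309 + 2 \left(-68\right)\right) = - 23617 \left(1309 - 136\right) = \left(-23617\right) 1173 = -27702741$)
$a{\left(Q,Y \right)} = 4 Q^{2}$ ($a{\left(Q,Y \right)} = \left(2 Q\right)^{2} = 4 Q^{2}$)
$\frac{1}{22091 + j} + a{\left(-112,-134 \right)} = \frac{1}{22091 - 27702741} + 4 \left(-112\right)^{2} = \frac{1}{-27680650} + 4 \cdot 12544 = - \frac{1}{27680650} + 50176 = \frac{1388904294399}{27680650}$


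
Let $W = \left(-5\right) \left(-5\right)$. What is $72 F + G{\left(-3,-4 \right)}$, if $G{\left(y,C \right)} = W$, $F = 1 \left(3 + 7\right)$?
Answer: $745$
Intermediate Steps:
$F = 10$ ($F = 1 \cdot 10 = 10$)
$W = 25$
$G{\left(y,C \right)} = 25$
$72 F + G{\left(-3,-4 \right)} = 72 \cdot 10 + 25 = 720 + 25 = 745$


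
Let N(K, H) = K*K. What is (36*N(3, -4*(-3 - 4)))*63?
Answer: 20412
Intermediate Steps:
N(K, H) = K²
(36*N(3, -4*(-3 - 4)))*63 = (36*3²)*63 = (36*9)*63 = 324*63 = 20412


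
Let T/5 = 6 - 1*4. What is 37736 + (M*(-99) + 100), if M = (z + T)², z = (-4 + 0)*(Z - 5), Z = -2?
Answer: -105120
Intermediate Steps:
T = 10 (T = 5*(6 - 1*4) = 5*(6 - 4) = 5*2 = 10)
z = 28 (z = (-4 + 0)*(-2 - 5) = -4*(-7) = 28)
M = 1444 (M = (28 + 10)² = 38² = 1444)
37736 + (M*(-99) + 100) = 37736 + (1444*(-99) + 100) = 37736 + (-142956 + 100) = 37736 - 142856 = -105120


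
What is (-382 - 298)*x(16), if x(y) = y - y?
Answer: 0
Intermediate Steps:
x(y) = 0
(-382 - 298)*x(16) = (-382 - 298)*0 = -680*0 = 0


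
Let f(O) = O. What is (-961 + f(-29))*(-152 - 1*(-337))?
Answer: -183150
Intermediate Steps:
(-961 + f(-29))*(-152 - 1*(-337)) = (-961 - 29)*(-152 - 1*(-337)) = -990*(-152 + 337) = -990*185 = -183150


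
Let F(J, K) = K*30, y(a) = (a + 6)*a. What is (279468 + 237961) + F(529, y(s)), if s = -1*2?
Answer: 517189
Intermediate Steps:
s = -2
y(a) = a*(6 + a) (y(a) = (6 + a)*a = a*(6 + a))
F(J, K) = 30*K
(279468 + 237961) + F(529, y(s)) = (279468 + 237961) + 30*(-2*(6 - 2)) = 517429 + 30*(-2*4) = 517429 + 30*(-8) = 517429 - 240 = 517189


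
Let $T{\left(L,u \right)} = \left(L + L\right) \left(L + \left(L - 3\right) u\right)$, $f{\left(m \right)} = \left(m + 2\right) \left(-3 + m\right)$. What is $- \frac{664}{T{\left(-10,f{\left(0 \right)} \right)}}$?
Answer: $\frac{83}{170} \approx 0.48824$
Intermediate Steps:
$f{\left(m \right)} = \left(-3 + m\right) \left(2 + m\right)$ ($f{\left(m \right)} = \left(2 + m\right) \left(-3 + m\right) = \left(-3 + m\right) \left(2 + m\right)$)
$T{\left(L,u \right)} = 2 L \left(L + u \left(-3 + L\right)\right)$ ($T{\left(L,u \right)} = 2 L \left(L + \left(-3 + L\right) u\right) = 2 L \left(L + u \left(-3 + L\right)\right)$)
$- \frac{664}{T{\left(-10,f{\left(0 \right)} \right)}} = - \frac{664}{2 \left(-10\right) \left(-10 - 3 \left(-6 + 0^{2} - 0\right) - 10 \left(-6 + 0^{2} - 0\right)\right)} = - \frac{664}{2 \left(-10\right) \left(-10 - 3 \left(-6 + 0 + 0\right) - 10 \left(-6 + 0 + 0\right)\right)} = - \frac{664}{2 \left(-10\right) \left(-10 - -18 - -60\right)} = - \frac{664}{2 \left(-10\right) \left(-10 + 18 + 60\right)} = - \frac{664}{2 \left(-10\right) 68} = - \frac{664}{-1360} = \left(-664\right) \left(- \frac{1}{1360}\right) = \frac{83}{170}$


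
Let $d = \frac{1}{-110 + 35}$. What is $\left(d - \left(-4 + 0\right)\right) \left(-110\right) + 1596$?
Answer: $\frac{17362}{15} \approx 1157.5$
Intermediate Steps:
$d = - \frac{1}{75}$ ($d = \frac{1}{-75} = - \frac{1}{75} \approx -0.013333$)
$\left(d - \left(-4 + 0\right)\right) \left(-110\right) + 1596 = \left(- \frac{1}{75} - \left(-4 + 0\right)\right) \left(-110\right) + 1596 = \left(- \frac{1}{75} - -4\right) \left(-110\right) + 1596 = \left(- \frac{1}{75} + 4\right) \left(-110\right) + 1596 = \frac{299}{75} \left(-110\right) + 1596 = - \frac{6578}{15} + 1596 = \frac{17362}{15}$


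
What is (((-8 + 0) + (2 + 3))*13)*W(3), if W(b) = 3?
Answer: -117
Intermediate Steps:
(((-8 + 0) + (2 + 3))*13)*W(3) = (((-8 + 0) + (2 + 3))*13)*3 = ((-8 + 5)*13)*3 = -3*13*3 = -39*3 = -117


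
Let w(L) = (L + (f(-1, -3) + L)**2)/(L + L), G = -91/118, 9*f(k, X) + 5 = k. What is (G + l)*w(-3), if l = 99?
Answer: -544777/3186 ≈ -170.99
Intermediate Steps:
f(k, X) = -5/9 + k/9
G = -91/118 (G = -91*1/118 = -91/118 ≈ -0.77119)
w(L) = (L + (-2/3 + L)**2)/(2*L) (w(L) = (L + ((-5/9 + (1/9)*(-1)) + L)**2)/(L + L) = (L + ((-5/9 - 1/9) + L)**2)/((2*L)) = (L + (-2/3 + L)**2)*(1/(2*L)) = (L + (-2/3 + L)**2)/(2*L))
(G + l)*w(-3) = (-91/118 + 99)*((1/18)*((-2 + 3*(-3))**2 + 9*(-3))/(-3)) = 11591*((1/18)*(-1/3)*((-2 - 9)**2 - 27))/118 = 11591*((1/18)*(-1/3)*((-11)**2 - 27))/118 = 11591*((1/18)*(-1/3)*(121 - 27))/118 = 11591*((1/18)*(-1/3)*94)/118 = (11591/118)*(-47/27) = -544777/3186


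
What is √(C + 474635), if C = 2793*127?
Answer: √829346 ≈ 910.68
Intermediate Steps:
C = 354711
√(C + 474635) = √(354711 + 474635) = √829346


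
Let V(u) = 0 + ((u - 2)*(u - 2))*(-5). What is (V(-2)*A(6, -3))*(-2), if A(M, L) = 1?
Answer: 160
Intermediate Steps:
V(u) = -5*(-2 + u)² (V(u) = 0 + ((-2 + u)*(-2 + u))*(-5) = 0 + (-2 + u)²*(-5) = 0 - 5*(-2 + u)² = -5*(-2 + u)²)
(V(-2)*A(6, -3))*(-2) = (-5*(-2 - 2)²*1)*(-2) = (-5*(-4)²*1)*(-2) = (-5*16*1)*(-2) = -80*1*(-2) = -80*(-2) = 160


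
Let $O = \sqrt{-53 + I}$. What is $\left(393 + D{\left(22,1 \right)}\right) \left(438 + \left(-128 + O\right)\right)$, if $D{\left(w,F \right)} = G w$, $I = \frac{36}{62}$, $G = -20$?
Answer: $-14570 - \frac{235 i \sqrt{2015}}{31} \approx -14570.0 - 340.29 i$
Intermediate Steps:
$I = \frac{18}{31}$ ($I = 36 \cdot \frac{1}{62} = \frac{18}{31} \approx 0.58065$)
$O = \frac{5 i \sqrt{2015}}{31}$ ($O = \sqrt{-53 + \frac{18}{31}} = \sqrt{- \frac{1625}{31}} = \frac{5 i \sqrt{2015}}{31} \approx 7.2401 i$)
$D{\left(w,F \right)} = - 20 w$
$\left(393 + D{\left(22,1 \right)}\right) \left(438 + \left(-128 + O\right)\right) = \left(393 - 440\right) \left(438 - \left(128 - \frac{5 i \sqrt{2015}}{31}\right)\right) = \left(393 - 440\right) \left(310 + \frac{5 i \sqrt{2015}}{31}\right) = - 47 \left(310 + \frac{5 i \sqrt{2015}}{31}\right) = -14570 - \frac{235 i \sqrt{2015}}{31}$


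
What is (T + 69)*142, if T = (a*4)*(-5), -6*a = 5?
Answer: 36494/3 ≈ 12165.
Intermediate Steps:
a = -⅚ (a = -⅙*5 = -⅚ ≈ -0.83333)
T = 50/3 (T = -⅚*4*(-5) = -10/3*(-5) = 50/3 ≈ 16.667)
(T + 69)*142 = (50/3 + 69)*142 = (257/3)*142 = 36494/3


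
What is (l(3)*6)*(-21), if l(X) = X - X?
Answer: 0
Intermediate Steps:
l(X) = 0
(l(3)*6)*(-21) = (0*6)*(-21) = 0*(-21) = 0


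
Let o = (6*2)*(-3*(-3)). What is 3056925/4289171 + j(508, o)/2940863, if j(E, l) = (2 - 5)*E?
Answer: 8983460929671/12613864294573 ≈ 0.71219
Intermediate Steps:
o = 108 (o = 12*9 = 108)
j(E, l) = -3*E
3056925/4289171 + j(508, o)/2940863 = 3056925/4289171 - 3*508/2940863 = 3056925*(1/4289171) - 1524*1/2940863 = 3056925/4289171 - 1524/2940863 = 8983460929671/12613864294573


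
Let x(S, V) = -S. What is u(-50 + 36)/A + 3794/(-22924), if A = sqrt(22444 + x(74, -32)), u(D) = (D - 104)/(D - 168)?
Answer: -1897/11462 + 59*sqrt(22370)/2035670 ≈ -0.16117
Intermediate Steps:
u(D) = (-104 + D)/(-168 + D)
A = sqrt(22370) (A = sqrt(22444 - 1*74) = sqrt(22444 - 74) = sqrt(22370) ≈ 149.57)
u(-50 + 36)/A + 3794/(-22924) = ((-104 + (-50 + 36))/(-168 + (-50 + 36)))/(sqrt(22370)) + 3794/(-22924) = ((-104 - 14)/(-168 - 14))*(sqrt(22370)/22370) + 3794*(-1/22924) = (-118/(-182))*(sqrt(22370)/22370) - 1897/11462 = (-1/182*(-118))*(sqrt(22370)/22370) - 1897/11462 = 59*(sqrt(22370)/22370)/91 - 1897/11462 = 59*sqrt(22370)/2035670 - 1897/11462 = -1897/11462 + 59*sqrt(22370)/2035670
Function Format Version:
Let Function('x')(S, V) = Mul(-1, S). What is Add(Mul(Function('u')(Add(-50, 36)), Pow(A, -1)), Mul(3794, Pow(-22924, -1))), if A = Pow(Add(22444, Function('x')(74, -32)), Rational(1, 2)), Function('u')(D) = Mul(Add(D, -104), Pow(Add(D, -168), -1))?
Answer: Add(Rational(-1897, 11462), Mul(Rational(59, 2035670), Pow(22370, Rational(1, 2)))) ≈ -0.16117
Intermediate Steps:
Function('u')(D) = Mul(Pow(Add(-168, D), -1), Add(-104, D)) (Function('u')(D) = Mul(Add(-104, D), Pow(Add(-168, D), -1)) = Mul(Pow(Add(-168, D), -1), Add(-104, D)))
A = Pow(22370, Rational(1, 2)) (A = Pow(Add(22444, Mul(-1, 74)), Rational(1, 2)) = Pow(Add(22444, -74), Rational(1, 2)) = Pow(22370, Rational(1, 2)) ≈ 149.57)
Add(Mul(Function('u')(Add(-50, 36)), Pow(A, -1)), Mul(3794, Pow(-22924, -1))) = Add(Mul(Mul(Pow(Add(-168, Add(-50, 36)), -1), Add(-104, Add(-50, 36))), Pow(Pow(22370, Rational(1, 2)), -1)), Mul(3794, Pow(-22924, -1))) = Add(Mul(Mul(Pow(Add(-168, -14), -1), Add(-104, -14)), Mul(Rational(1, 22370), Pow(22370, Rational(1, 2)))), Mul(3794, Rational(-1, 22924))) = Add(Mul(Mul(Pow(-182, -1), -118), Mul(Rational(1, 22370), Pow(22370, Rational(1, 2)))), Rational(-1897, 11462)) = Add(Mul(Mul(Rational(-1, 182), -118), Mul(Rational(1, 22370), Pow(22370, Rational(1, 2)))), Rational(-1897, 11462)) = Add(Mul(Rational(59, 91), Mul(Rational(1, 22370), Pow(22370, Rational(1, 2)))), Rational(-1897, 11462)) = Add(Mul(Rational(59, 2035670), Pow(22370, Rational(1, 2))), Rational(-1897, 11462)) = Add(Rational(-1897, 11462), Mul(Rational(59, 2035670), Pow(22370, Rational(1, 2))))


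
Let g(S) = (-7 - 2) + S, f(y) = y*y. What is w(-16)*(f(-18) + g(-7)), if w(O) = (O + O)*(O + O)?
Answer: 315392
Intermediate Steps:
f(y) = y²
w(O) = 4*O² (w(O) = (2*O)*(2*O) = 4*O²)
g(S) = -9 + S
w(-16)*(f(-18) + g(-7)) = (4*(-16)²)*((-18)² + (-9 - 7)) = (4*256)*(324 - 16) = 1024*308 = 315392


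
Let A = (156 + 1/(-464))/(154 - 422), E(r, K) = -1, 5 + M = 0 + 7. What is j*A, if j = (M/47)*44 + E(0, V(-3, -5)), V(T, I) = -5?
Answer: -2967703/5844544 ≈ -0.50777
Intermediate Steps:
M = 2 (M = -5 + (0 + 7) = -5 + 7 = 2)
A = -72383/124352 (A = (156 - 1/464)/(-268) = (72383/464)*(-1/268) = -72383/124352 ≈ -0.58208)
j = 41/47 (j = (2/47)*44 - 1 = 88/47 - 1 = 41/47 ≈ 0.87234)
j*A = (41/47)*(-72383/124352) = -2967703/5844544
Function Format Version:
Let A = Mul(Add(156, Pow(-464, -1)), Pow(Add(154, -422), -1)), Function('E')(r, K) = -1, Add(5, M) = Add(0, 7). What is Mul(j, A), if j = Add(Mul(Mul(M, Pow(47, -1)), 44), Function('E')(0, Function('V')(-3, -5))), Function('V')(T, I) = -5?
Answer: Rational(-2967703, 5844544) ≈ -0.50777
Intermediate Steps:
M = 2 (M = Add(-5, Add(0, 7)) = Add(-5, 7) = 2)
A = Rational(-72383, 124352) (A = Mul(Add(156, Rational(-1, 464)), Pow(-268, -1)) = Mul(Rational(72383, 464), Rational(-1, 268)) = Rational(-72383, 124352) ≈ -0.58208)
j = Rational(41, 47) (j = Add(Mul(Mul(2, Pow(47, -1)), 44), -1) = Add(Mul(Mul(2, Rational(1, 47)), 44), -1) = Add(Mul(Rational(2, 47), 44), -1) = Add(Rational(88, 47), -1) = Rational(41, 47) ≈ 0.87234)
Mul(j, A) = Mul(Rational(41, 47), Rational(-72383, 124352)) = Rational(-2967703, 5844544)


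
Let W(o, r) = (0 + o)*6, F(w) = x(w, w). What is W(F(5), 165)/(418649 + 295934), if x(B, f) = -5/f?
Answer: -6/714583 ≈ -8.3965e-6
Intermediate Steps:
F(w) = -5/w
W(o, r) = 6*o (W(o, r) = o*6 = 6*o)
W(F(5), 165)/(418649 + 295934) = (6*(-5/5))/(418649 + 295934) = (6*(-5*⅕))/714583 = (6*(-1))*(1/714583) = -6*1/714583 = -6/714583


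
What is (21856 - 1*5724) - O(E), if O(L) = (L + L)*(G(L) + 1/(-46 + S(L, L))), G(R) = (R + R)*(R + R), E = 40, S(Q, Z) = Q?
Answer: -1487564/3 ≈ -4.9585e+5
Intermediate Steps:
G(R) = 4*R**2 (G(R) = (2*R)*(2*R) = 4*R**2)
O(L) = 2*L*(1/(-46 + L) + 4*L**2) (O(L) = (L + L)*(4*L**2 + 1/(-46 + L)) = (2*L)*(1/(-46 + L) + 4*L**2) = 2*L*(1/(-46 + L) + 4*L**2))
(21856 - 1*5724) - O(E) = (21856 - 1*5724) - (-368*40**3 + 2*40 + 8*40**4)/(-46 + 40) = (21856 - 5724) - (-368*64000 + 80 + 8*2560000)/(-6) = 16132 - (-1)*(-23552000 + 80 + 20480000)/6 = 16132 - (-1)*(-3071920)/6 = 16132 - 1*1535960/3 = 16132 - 1535960/3 = -1487564/3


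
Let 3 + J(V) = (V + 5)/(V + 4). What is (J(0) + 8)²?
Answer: 625/16 ≈ 39.063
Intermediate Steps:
J(V) = -3 + (5 + V)/(4 + V) (J(V) = -3 + (V + 5)/(V + 4) = -3 + (5 + V)/(4 + V))
(J(0) + 8)² = ((-7 - 2*0)/(4 + 0) + 8)² = ((-7 + 0)/4 + 8)² = ((¼)*(-7) + 8)² = (-7/4 + 8)² = (25/4)² = 625/16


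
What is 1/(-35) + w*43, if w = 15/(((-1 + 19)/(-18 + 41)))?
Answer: 173069/210 ≈ 824.14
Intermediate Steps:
w = 115/6 (w = 15/((18/23)) = 15/((18*(1/23))) = 15/(18/23) = 15*(23/18) = 115/6 ≈ 19.167)
1/(-35) + w*43 = 1/(-35) + (115/6)*43 = -1/35 + 4945/6 = 173069/210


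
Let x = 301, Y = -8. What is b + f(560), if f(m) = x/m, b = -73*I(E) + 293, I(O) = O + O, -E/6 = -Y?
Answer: 584123/80 ≈ 7301.5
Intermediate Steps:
E = -48 (E = -(-6)*(-8) = -6*8 = -48)
I(O) = 2*O
b = 7301 (b = -146*(-48) + 293 = -73*(-96) + 293 = 7008 + 293 = 7301)
f(m) = 301/m
b + f(560) = 7301 + 301/560 = 7301 + 301*(1/560) = 7301 + 43/80 = 584123/80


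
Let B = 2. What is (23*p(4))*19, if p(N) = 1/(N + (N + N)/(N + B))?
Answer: 1311/16 ≈ 81.938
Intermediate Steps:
p(N) = 1/(N + 2*N/(2 + N)) (p(N) = 1/(N + (N + N)/(N + 2)) = 1/(N + (2*N)/(2 + N)) = 1/(N + 2*N/(2 + N)))
(23*p(4))*19 = (23*((2 + 4)/(4*(4 + 4))))*19 = (23*((¼)*6/8))*19 = (23*((¼)*(⅛)*6))*19 = (23*(3/16))*19 = (69/16)*19 = 1311/16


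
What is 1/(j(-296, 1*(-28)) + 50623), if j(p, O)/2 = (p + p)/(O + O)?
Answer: 7/354509 ≈ 1.9746e-5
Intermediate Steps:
j(p, O) = 2*p/O (j(p, O) = 2*((p + p)/(O + O)) = 2*((2*p)/((2*O))) = 2*((2*p)*(1/(2*O))) = 2*(p/O) = 2*p/O)
1/(j(-296, 1*(-28)) + 50623) = 1/(2*(-296)/(1*(-28)) + 50623) = 1/(2*(-296)/(-28) + 50623) = 1/(2*(-296)*(-1/28) + 50623) = 1/(148/7 + 50623) = 1/(354509/7) = 7/354509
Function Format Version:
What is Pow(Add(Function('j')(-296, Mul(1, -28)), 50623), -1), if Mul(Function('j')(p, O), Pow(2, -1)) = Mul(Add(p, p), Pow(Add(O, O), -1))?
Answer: Rational(7, 354509) ≈ 1.9746e-5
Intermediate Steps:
Function('j')(p, O) = Mul(2, p, Pow(O, -1)) (Function('j')(p, O) = Mul(2, Mul(Add(p, p), Pow(Add(O, O), -1))) = Mul(2, Mul(Mul(2, p), Pow(Mul(2, O), -1))) = Mul(2, Mul(Mul(2, p), Mul(Rational(1, 2), Pow(O, -1)))) = Mul(2, Mul(p, Pow(O, -1))) = Mul(2, p, Pow(O, -1)))
Pow(Add(Function('j')(-296, Mul(1, -28)), 50623), -1) = Pow(Add(Mul(2, -296, Pow(Mul(1, -28), -1)), 50623), -1) = Pow(Add(Mul(2, -296, Pow(-28, -1)), 50623), -1) = Pow(Add(Mul(2, -296, Rational(-1, 28)), 50623), -1) = Pow(Add(Rational(148, 7), 50623), -1) = Pow(Rational(354509, 7), -1) = Rational(7, 354509)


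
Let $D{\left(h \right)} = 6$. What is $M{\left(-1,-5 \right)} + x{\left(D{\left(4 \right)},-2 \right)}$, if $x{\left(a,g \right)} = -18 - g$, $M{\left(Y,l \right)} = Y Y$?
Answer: $-15$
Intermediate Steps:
$M{\left(Y,l \right)} = Y^{2}$
$M{\left(-1,-5 \right)} + x{\left(D{\left(4 \right)},-2 \right)} = \left(-1\right)^{2} - 16 = 1 + \left(-18 + 2\right) = 1 - 16 = -15$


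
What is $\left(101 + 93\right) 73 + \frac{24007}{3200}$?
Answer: $\frac{45342407}{3200} \approx 14170.0$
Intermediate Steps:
$\left(101 + 93\right) 73 + \frac{24007}{3200} = 194 \cdot 73 + 24007 \cdot \frac{1}{3200} = 14162 + \frac{24007}{3200} = \frac{45342407}{3200}$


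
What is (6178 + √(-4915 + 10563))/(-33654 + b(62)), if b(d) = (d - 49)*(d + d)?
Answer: -3089/16021 - 2*√353/16021 ≈ -0.19515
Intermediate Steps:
b(d) = 2*d*(-49 + d) (b(d) = (-49 + d)*(2*d) = 2*d*(-49 + d))
(6178 + √(-4915 + 10563))/(-33654 + b(62)) = (6178 + √(-4915 + 10563))/(-33654 + 2*62*(-49 + 62)) = (6178 + √5648)/(-33654 + 2*62*13) = (6178 + 4*√353)/(-33654 + 1612) = (6178 + 4*√353)/(-32042) = (6178 + 4*√353)*(-1/32042) = -3089/16021 - 2*√353/16021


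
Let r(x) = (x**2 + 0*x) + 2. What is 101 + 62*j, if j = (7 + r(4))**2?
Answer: 38851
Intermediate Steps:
r(x) = 2 + x**2 (r(x) = (x**2 + 0) + 2 = x**2 + 2 = 2 + x**2)
j = 625 (j = (7 + (2 + 4**2))**2 = (7 + (2 + 16))**2 = (7 + 18)**2 = 25**2 = 625)
101 + 62*j = 101 + 62*625 = 101 + 38750 = 38851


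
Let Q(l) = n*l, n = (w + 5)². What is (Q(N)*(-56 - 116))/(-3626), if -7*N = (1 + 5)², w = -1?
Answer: -49536/12691 ≈ -3.9032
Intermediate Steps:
n = 16 (n = (-1 + 5)² = 4² = 16)
N = -36/7 (N = -(1 + 5)²/7 = -⅐*6² = -⅐*36 = -36/7 ≈ -5.1429)
Q(l) = 16*l
(Q(N)*(-56 - 116))/(-3626) = ((16*(-36/7))*(-56 - 116))/(-3626) = -576/7*(-172)*(-1/3626) = (99072/7)*(-1/3626) = -49536/12691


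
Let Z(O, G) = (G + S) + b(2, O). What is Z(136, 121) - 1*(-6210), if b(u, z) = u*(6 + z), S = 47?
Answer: 6662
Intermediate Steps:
Z(O, G) = 59 + G + 2*O (Z(O, G) = (G + 47) + 2*(6 + O) = (47 + G) + (12 + 2*O) = 59 + G + 2*O)
Z(136, 121) - 1*(-6210) = (59 + 121 + 2*136) - 1*(-6210) = (59 + 121 + 272) + 6210 = 452 + 6210 = 6662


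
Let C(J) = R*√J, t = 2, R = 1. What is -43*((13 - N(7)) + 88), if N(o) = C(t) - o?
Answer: -4644 + 43*√2 ≈ -4583.2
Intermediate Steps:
C(J) = √J (C(J) = 1*√J = √J)
N(o) = √2 - o
-43*((13 - N(7)) + 88) = -43*((13 - (√2 - 1*7)) + 88) = -43*((13 - (√2 - 7)) + 88) = -43*((13 - (-7 + √2)) + 88) = -43*((13 + (7 - √2)) + 88) = -43*((20 - √2) + 88) = -43*(108 - √2) = -4644 + 43*√2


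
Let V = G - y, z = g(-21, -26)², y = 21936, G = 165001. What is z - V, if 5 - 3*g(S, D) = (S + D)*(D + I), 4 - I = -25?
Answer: -1266269/9 ≈ -1.4070e+5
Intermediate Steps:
I = 29 (I = 4 - 1*(-25) = 4 + 25 = 29)
g(S, D) = 5/3 - (29 + D)*(D + S)/3 (g(S, D) = 5/3 - (S + D)*(D + 29)/3 = 5/3 - (D + S)*(29 + D)/3 = 5/3 - (29 + D)*(D + S)/3)
z = 21316/9 (z = (5/3 - 29/3*(-26) - 29/3*(-21) - ⅓*(-26)² - ⅓*(-26)*(-21))² = (5/3 + 754/3 + 203 - ⅓*676 - 182)² = (5/3 + 754/3 + 203 - 676/3 - 182)² = (146/3)² = 21316/9 ≈ 2368.4)
V = 143065 (V = 165001 - 1*21936 = 165001 - 21936 = 143065)
z - V = 21316/9 - 1*143065 = 21316/9 - 143065 = -1266269/9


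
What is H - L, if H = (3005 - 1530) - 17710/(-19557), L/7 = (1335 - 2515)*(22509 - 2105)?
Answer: 3296107755565/19557 ≈ 1.6854e+8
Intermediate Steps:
L = -168537040 (L = 7*((1335 - 2515)*(22509 - 2105)) = 7*(-1180*20404) = 7*(-24076720) = -168537040)
H = 28864285/19557 (H = 1475 - 17710*(-1/19557) = 1475 + 17710/19557 = 28864285/19557 ≈ 1475.9)
H - L = 28864285/19557 - 1*(-168537040) = 28864285/19557 + 168537040 = 3296107755565/19557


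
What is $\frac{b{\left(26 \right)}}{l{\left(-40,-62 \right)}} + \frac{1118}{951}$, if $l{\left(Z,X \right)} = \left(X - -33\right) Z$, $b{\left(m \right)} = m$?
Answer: $\frac{660803}{551580} \approx 1.198$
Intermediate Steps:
$l{\left(Z,X \right)} = Z \left(33 + X\right)$ ($l{\left(Z,X \right)} = \left(X + 33\right) Z = \left(33 + X\right) Z = Z \left(33 + X\right)$)
$\frac{b{\left(26 \right)}}{l{\left(-40,-62 \right)}} + \frac{1118}{951} = \frac{26}{\left(-40\right) \left(33 - 62\right)} + \frac{1118}{951} = \frac{26}{\left(-40\right) \left(-29\right)} + 1118 \cdot \frac{1}{951} = \frac{26}{1160} + \frac{1118}{951} = 26 \cdot \frac{1}{1160} + \frac{1118}{951} = \frac{13}{580} + \frac{1118}{951} = \frac{660803}{551580}$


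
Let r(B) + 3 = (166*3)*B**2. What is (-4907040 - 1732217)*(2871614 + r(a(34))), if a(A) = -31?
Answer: -22242765769573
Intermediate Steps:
r(B) = -3 + 498*B**2 (r(B) = -3 + (166*3)*B**2 = -3 + 498*B**2)
(-4907040 - 1732217)*(2871614 + r(a(34))) = (-4907040 - 1732217)*(2871614 + (-3 + 498*(-31)**2)) = -6639257*(2871614 + (-3 + 498*961)) = -6639257*(2871614 + (-3 + 478578)) = -6639257*(2871614 + 478575) = -6639257*3350189 = -22242765769573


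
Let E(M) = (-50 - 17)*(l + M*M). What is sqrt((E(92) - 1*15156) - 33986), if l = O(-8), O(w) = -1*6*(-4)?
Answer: 89*I*sqrt(78) ≈ 786.03*I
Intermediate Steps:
O(w) = 24 (O(w) = -6*(-4) = 24)
l = 24
E(M) = -1608 - 67*M**2 (E(M) = (-50 - 17)*(24 + M*M) = -67*(24 + M**2) = -1608 - 67*M**2)
sqrt((E(92) - 1*15156) - 33986) = sqrt(((-1608 - 67*92**2) - 1*15156) - 33986) = sqrt(((-1608 - 67*8464) - 15156) - 33986) = sqrt(((-1608 - 567088) - 15156) - 33986) = sqrt((-568696 - 15156) - 33986) = sqrt(-583852 - 33986) = sqrt(-617838) = 89*I*sqrt(78)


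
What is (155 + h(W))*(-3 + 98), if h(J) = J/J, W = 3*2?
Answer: 14820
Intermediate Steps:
W = 6
h(J) = 1
(155 + h(W))*(-3 + 98) = (155 + 1)*(-3 + 98) = 156*95 = 14820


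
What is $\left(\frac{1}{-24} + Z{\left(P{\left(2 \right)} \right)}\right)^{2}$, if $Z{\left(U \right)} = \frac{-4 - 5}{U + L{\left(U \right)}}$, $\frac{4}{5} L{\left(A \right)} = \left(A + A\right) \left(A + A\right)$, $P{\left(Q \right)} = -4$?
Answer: $\frac{5329}{207936} \approx 0.025628$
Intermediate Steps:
$L{\left(A \right)} = 5 A^{2}$ ($L{\left(A \right)} = \frac{5 \left(A + A\right) \left(A + A\right)}{4} = \frac{5 \cdot 2 A 2 A}{4} = \frac{5 \cdot 4 A^{2}}{4} = 5 A^{2}$)
$Z{\left(U \right)} = - \frac{9}{U + 5 U^{2}}$ ($Z{\left(U \right)} = \frac{-4 - 5}{U + 5 U^{2}} = - \frac{9}{U + 5 U^{2}}$)
$\left(\frac{1}{-24} + Z{\left(P{\left(2 \right)} \right)}\right)^{2} = \left(\frac{1}{-24} - \frac{9}{\left(-4\right) \left(1 + 5 \left(-4\right)\right)}\right)^{2} = \left(- \frac{1}{24} - - \frac{9}{4 \left(1 - 20\right)}\right)^{2} = \left(- \frac{1}{24} - - \frac{9}{4 \left(-19\right)}\right)^{2} = \left(- \frac{1}{24} - \left(- \frac{9}{4}\right) \left(- \frac{1}{19}\right)\right)^{2} = \left(- \frac{1}{24} - \frac{9}{76}\right)^{2} = \left(- \frac{73}{456}\right)^{2} = \frac{5329}{207936}$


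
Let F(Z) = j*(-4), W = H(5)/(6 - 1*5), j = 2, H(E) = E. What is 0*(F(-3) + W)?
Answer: 0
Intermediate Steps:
W = 5 (W = 5/(6 - 1*5) = 5/(6 - 5) = 5/1 = 5*1 = 5)
F(Z) = -8 (F(Z) = 2*(-4) = -8)
0*(F(-3) + W) = 0*(-8 + 5) = 0*(-3) = 0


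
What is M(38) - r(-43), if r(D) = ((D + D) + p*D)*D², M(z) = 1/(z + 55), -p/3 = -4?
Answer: 103518115/93 ≈ 1.1131e+6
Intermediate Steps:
p = 12 (p = -3*(-4) = 12)
M(z) = 1/(55 + z)
r(D) = 14*D³ (r(D) = ((D + D) + 12*D)*D² = (2*D + 12*D)*D² = (14*D)*D² = 14*D³)
M(38) - r(-43) = 1/(55 + 38) - 14*(-43)³ = 1/93 - 14*(-79507) = 1/93 - 1*(-1113098) = 1/93 + 1113098 = 103518115/93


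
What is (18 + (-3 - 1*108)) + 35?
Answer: -58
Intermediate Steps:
(18 + (-3 - 1*108)) + 35 = (18 + (-3 - 108)) + 35 = (18 - 111) + 35 = -93 + 35 = -58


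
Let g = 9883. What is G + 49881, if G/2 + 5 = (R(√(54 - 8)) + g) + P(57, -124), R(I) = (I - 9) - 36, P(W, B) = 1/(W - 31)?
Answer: 904112/13 + 2*√46 ≈ 69561.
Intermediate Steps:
P(W, B) = 1/(-31 + W)
R(I) = -45 + I (R(I) = (-9 + I) - 36 = -45 + I)
G = 255659/13 + 2*√46 (G = -10 + 2*(((-45 + √(54 - 8)) + 9883) + 1/(-31 + 57)) = -10 + 2*(((-45 + √46) + 9883) + 1/26) = -10 + 2*((9838 + √46) + 1/26) = -10 + 2*(255789/26 + √46) = -10 + (255789/13 + 2*√46) = 255659/13 + 2*√46 ≈ 19680.)
G + 49881 = (255659/13 + 2*√46) + 49881 = 904112/13 + 2*√46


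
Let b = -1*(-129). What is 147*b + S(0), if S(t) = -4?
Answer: 18959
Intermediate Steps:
b = 129
147*b + S(0) = 147*129 - 4 = 18963 - 4 = 18959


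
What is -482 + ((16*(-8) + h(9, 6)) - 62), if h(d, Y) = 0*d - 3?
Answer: -675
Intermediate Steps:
h(d, Y) = -3 (h(d, Y) = 0 - 3 = -3)
-482 + ((16*(-8) + h(9, 6)) - 62) = -482 + ((16*(-8) - 3) - 62) = -482 + ((-128 - 3) - 62) = -482 + (-131 - 62) = -482 - 193 = -675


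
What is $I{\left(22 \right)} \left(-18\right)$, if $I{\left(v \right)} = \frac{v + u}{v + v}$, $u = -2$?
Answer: $- \frac{90}{11} \approx -8.1818$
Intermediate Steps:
$I{\left(v \right)} = \frac{-2 + v}{2 v}$ ($I{\left(v \right)} = \frac{v - 2}{v + v} = \frac{-2 + v}{2 v}$)
$I{\left(22 \right)} \left(-18\right) = \frac{-2 + 22}{2 \cdot 22} \left(-18\right) = \frac{1}{2} \cdot \frac{1}{22} \cdot 20 \left(-18\right) = \frac{5}{11} \left(-18\right) = - \frac{90}{11}$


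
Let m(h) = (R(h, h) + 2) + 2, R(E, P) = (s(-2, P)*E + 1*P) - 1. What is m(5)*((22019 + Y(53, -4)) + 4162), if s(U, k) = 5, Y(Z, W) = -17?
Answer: 863412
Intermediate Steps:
R(E, P) = -1 + P + 5*E (R(E, P) = (5*E + 1*P) - 1 = (5*E + P) - 1 = (P + 5*E) - 1 = -1 + P + 5*E)
m(h) = 3 + 6*h (m(h) = ((-1 + h + 5*h) + 2) + 2 = ((-1 + 6*h) + 2) + 2 = (1 + 6*h) + 2 = 3 + 6*h)
m(5)*((22019 + Y(53, -4)) + 4162) = (3 + 6*5)*((22019 - 17) + 4162) = (3 + 30)*(22002 + 4162) = 33*26164 = 863412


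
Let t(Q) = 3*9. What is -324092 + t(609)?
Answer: -324065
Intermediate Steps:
t(Q) = 27
-324092 + t(609) = -324092 + 27 = -324065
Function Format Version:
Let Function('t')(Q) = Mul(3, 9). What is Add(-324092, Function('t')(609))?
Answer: -324065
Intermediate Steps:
Function('t')(Q) = 27
Add(-324092, Function('t')(609)) = Add(-324092, 27) = -324065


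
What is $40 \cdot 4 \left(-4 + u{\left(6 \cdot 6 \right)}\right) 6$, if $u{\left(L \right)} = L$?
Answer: $30720$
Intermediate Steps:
$40 \cdot 4 \left(-4 + u{\left(6 \cdot 6 \right)}\right) 6 = 40 \cdot 4 \left(-4 + 6 \cdot 6\right) 6 = 40 \cdot 4 \left(-4 + 36\right) 6 = 40 \cdot 4 \cdot 32 \cdot 6 = 40 \cdot 128 \cdot 6 = 5120 \cdot 6 = 30720$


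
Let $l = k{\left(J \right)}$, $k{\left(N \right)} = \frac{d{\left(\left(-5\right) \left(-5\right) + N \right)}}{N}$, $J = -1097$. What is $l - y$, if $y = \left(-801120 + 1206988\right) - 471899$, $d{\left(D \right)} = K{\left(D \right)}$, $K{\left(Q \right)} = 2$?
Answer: $\frac{72436005}{1097} \approx 66031.0$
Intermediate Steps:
$d{\left(D \right)} = 2$
$k{\left(N \right)} = \frac{2}{N}$
$y = -66031$ ($y = 405868 - 471899 = -66031$)
$l = - \frac{2}{1097}$ ($l = \frac{2}{-1097} = 2 \left(- \frac{1}{1097}\right) = - \frac{2}{1097} \approx -0.0018232$)
$l - y = - \frac{2}{1097} - -66031 = - \frac{2}{1097} + 66031 = \frac{72436005}{1097}$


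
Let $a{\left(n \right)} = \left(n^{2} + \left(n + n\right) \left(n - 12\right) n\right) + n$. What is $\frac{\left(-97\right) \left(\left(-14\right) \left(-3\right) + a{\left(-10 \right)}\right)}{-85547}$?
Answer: $- \frac{37636}{7777} \approx -4.8394$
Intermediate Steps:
$a{\left(n \right)} = n + n^{2} + 2 n^{2} \left(-12 + n\right)$ ($a{\left(n \right)} = \left(n^{2} + 2 n \left(-12 + n\right) n\right) + n = \left(n^{2} + 2 n^{2} \left(-12 + n\right)\right) + n = n + n^{2} + 2 n^{2} \left(-12 + n\right)$)
$\frac{\left(-97\right) \left(\left(-14\right) \left(-3\right) + a{\left(-10 \right)}\right)}{-85547} = \frac{\left(-97\right) \left(\left(-14\right) \left(-3\right) - 10 \left(1 - -230 + 2 \left(-10\right)^{2}\right)\right)}{-85547} = - 97 \left(42 - 10 \left(1 + 230 + 2 \cdot 100\right)\right) \left(- \frac{1}{85547}\right) = - 97 \left(42 - 10 \left(1 + 230 + 200\right)\right) \left(- \frac{1}{85547}\right) = - 97 \left(42 - 4310\right) \left(- \frac{1}{85547}\right) = \left(-97\right) \left(-4268\right) \left(- \frac{1}{85547}\right) = 413996 \left(- \frac{1}{85547}\right) = - \frac{37636}{7777}$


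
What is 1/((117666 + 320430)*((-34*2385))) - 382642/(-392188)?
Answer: 3398358838366673/3483139739338080 ≈ 0.97566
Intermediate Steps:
1/((117666 + 320430)*((-34*2385))) - 382642/(-392188) = 1/(438096*(-81090)) - 382642*(-1/392188) = (1/438096)*(-1/81090) + 191321/196094 = -1/35525204640 + 191321/196094 = 3398358838366673/3483139739338080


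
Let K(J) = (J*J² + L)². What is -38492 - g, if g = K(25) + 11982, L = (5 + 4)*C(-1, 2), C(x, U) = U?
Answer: -244753923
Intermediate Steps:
L = 18 (L = (5 + 4)*2 = 9*2 = 18)
K(J) = (18 + J³)² (K(J) = (J*J² + 18)² = (J³ + 18)² = (18 + J³)²)
g = 244715431 (g = (18 + 25³)² + 11982 = (18 + 15625)² + 11982 = 15643² + 11982 = 244703449 + 11982 = 244715431)
-38492 - g = -38492 - 1*244715431 = -38492 - 244715431 = -244753923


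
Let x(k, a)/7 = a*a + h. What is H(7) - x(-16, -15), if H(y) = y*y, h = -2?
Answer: -1512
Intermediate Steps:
x(k, a) = -14 + 7*a**2 (x(k, a) = 7*(a*a - 2) = 7*(a**2 - 2) = 7*(-2 + a**2) = -14 + 7*a**2)
H(y) = y**2
H(7) - x(-16, -15) = 7**2 - (-14 + 7*(-15)**2) = 49 - (-14 + 7*225) = 49 - (-14 + 1575) = 49 - 1*1561 = 49 - 1561 = -1512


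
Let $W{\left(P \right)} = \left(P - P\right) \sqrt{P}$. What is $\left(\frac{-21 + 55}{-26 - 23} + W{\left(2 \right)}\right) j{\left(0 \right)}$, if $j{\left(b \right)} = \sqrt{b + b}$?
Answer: $0$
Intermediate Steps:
$j{\left(b \right)} = \sqrt{2} \sqrt{b}$ ($j{\left(b \right)} = \sqrt{2 b} = \sqrt{2} \sqrt{b}$)
$W{\left(P \right)} = 0$ ($W{\left(P \right)} = 0 \sqrt{P} = 0$)
$\left(\frac{-21 + 55}{-26 - 23} + W{\left(2 \right)}\right) j{\left(0 \right)} = \left(\frac{-21 + 55}{-26 - 23} + 0\right) \sqrt{2} \sqrt{0} = \left(\frac{34}{-49} + 0\right) \sqrt{2} \cdot 0 = \left(34 \left(- \frac{1}{49}\right) + 0\right) 0 = \left(- \frac{34}{49} + 0\right) 0 = \left(- \frac{34}{49}\right) 0 = 0$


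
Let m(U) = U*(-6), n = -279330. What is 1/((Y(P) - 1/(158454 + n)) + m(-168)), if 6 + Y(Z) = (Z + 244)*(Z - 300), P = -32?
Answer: -120876/8386618631 ≈ -1.4413e-5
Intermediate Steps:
m(U) = -6*U
Y(Z) = -6 + (-300 + Z)*(244 + Z) (Y(Z) = -6 + (Z + 244)*(Z - 300) = -6 + (244 + Z)*(-300 + Z) = -6 + (-300 + Z)*(244 + Z))
1/((Y(P) - 1/(158454 + n)) + m(-168)) = 1/(((-73206 + (-32)² - 56*(-32)) - 1/(158454 - 279330)) - 6*(-168)) = 1/(((-73206 + 1024 + 1792) - 1/(-120876)) + 1008) = 1/((-70390 - 1*(-1/120876)) + 1008) = 1/((-70390 + 1/120876) + 1008) = 1/(-8508461639/120876 + 1008) = 1/(-8386618631/120876) = -120876/8386618631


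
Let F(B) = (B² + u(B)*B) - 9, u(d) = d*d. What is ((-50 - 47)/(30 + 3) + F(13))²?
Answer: 6034803856/1089 ≈ 5.5416e+6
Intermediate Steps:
u(d) = d²
F(B) = -9 + B² + B³ (F(B) = (B² + B²*B) - 9 = (B² + B³) - 9 = -9 + B² + B³)
((-50 - 47)/(30 + 3) + F(13))² = ((-50 - 47)/(30 + 3) + (-9 + 13² + 13³))² = (-97/33 + (-9 + 169 + 2197))² = (-97*1/33 + 2357)² = (-97/33 + 2357)² = (77684/33)² = 6034803856/1089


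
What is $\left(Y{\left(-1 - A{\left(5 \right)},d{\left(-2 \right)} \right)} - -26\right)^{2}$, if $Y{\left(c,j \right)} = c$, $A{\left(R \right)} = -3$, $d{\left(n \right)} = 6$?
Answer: $784$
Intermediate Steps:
$\left(Y{\left(-1 - A{\left(5 \right)},d{\left(-2 \right)} \right)} - -26\right)^{2} = \left(\left(-1 - -3\right) - -26\right)^{2} = \left(\left(-1 + 3\right) + 26\right)^{2} = \left(2 + 26\right)^{2} = 28^{2} = 784$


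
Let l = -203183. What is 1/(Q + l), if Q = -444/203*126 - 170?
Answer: -29/5905229 ≈ -4.9109e-6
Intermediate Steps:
Q = -12922/29 (Q = -444*1/203*126 - 170 = -444/203*126 - 170 = -7992/29 - 170 = -12922/29 ≈ -445.59)
1/(Q + l) = 1/(-12922/29 - 203183) = 1/(-5905229/29) = -29/5905229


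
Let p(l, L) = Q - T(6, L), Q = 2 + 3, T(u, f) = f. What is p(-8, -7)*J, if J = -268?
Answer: -3216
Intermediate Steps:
Q = 5
p(l, L) = 5 - L
p(-8, -7)*J = (5 - 1*(-7))*(-268) = (5 + 7)*(-268) = 12*(-268) = -3216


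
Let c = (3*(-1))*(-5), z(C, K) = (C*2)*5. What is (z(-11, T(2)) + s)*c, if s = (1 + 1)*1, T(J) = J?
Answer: -1620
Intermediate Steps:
z(C, K) = 10*C (z(C, K) = (2*C)*5 = 10*C)
c = 15 (c = -3*(-5) = 15)
s = 2 (s = 2*1 = 2)
(z(-11, T(2)) + s)*c = (10*(-11) + 2)*15 = (-110 + 2)*15 = -108*15 = -1620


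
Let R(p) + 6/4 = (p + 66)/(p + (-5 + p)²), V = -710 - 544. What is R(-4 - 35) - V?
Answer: 4752039/3794 ≈ 1252.5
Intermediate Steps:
V = -1254
R(p) = -3/2 + (66 + p)/(p + (-5 + p)²) (R(p) = -3/2 + (p + 66)/(p + (-5 + p)²) = -3/2 + (66 + p)/(p + (-5 + p)²))
R(-4 - 35) - V = (132 - (-4 - 35) - 3*(-5 + (-4 - 35))²)/(2*((-4 - 35) + (-5 + (-4 - 35))²)) - 1*(-1254) = (132 - 1*(-39) - 3*(-5 - 39)²)/(2*(-39 + (-5 - 39)²)) + 1254 = (132 + 39 - 3*(-44)²)/(2*(-39 + (-44)²)) + 1254 = (132 + 39 - 3*1936)/(2*(-39 + 1936)) + 1254 = (½)*(132 + 39 - 5808)/1897 + 1254 = (½)*(1/1897)*(-5637) + 1254 = -5637/3794 + 1254 = 4752039/3794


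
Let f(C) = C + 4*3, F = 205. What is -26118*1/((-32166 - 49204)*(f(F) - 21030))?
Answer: -13059/846776905 ≈ -1.5422e-5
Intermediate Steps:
f(C) = 12 + C (f(C) = C + 12 = 12 + C)
-26118*1/((-32166 - 49204)*(f(F) - 21030)) = -26118*1/((-32166 - 49204)*((12 + 205) - 21030)) = -26118*(-1/(81370*(217 - 21030))) = -26118/((-81370*(-20813))) = -26118/1693553810 = -26118*1/1693553810 = -13059/846776905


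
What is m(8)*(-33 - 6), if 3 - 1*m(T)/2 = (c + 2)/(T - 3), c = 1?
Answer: -936/5 ≈ -187.20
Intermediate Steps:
m(T) = 6 - 6/(-3 + T) (m(T) = 6 - 2*(1 + 2)/(T - 3) = 6 - 6/(-3 + T))
m(8)*(-33 - 6) = (6*(-4 + 8)/(-3 + 8))*(-33 - 6) = (6*4/5)*(-39) = (6*(1/5)*4)*(-39) = (24/5)*(-39) = -936/5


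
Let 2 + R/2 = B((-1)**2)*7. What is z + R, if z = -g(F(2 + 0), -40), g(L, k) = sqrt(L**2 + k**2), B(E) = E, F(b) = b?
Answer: 10 - 2*sqrt(401) ≈ -30.050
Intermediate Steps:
R = 10 (R = -4 + 2*((-1)**2*7) = -4 + 2*(1*7) = -4 + 2*7 = -4 + 14 = 10)
z = -2*sqrt(401) (z = -sqrt((2 + 0)**2 + (-40)**2) = -sqrt(2**2 + 1600) = -sqrt(4 + 1600) = -sqrt(1604) = -2*sqrt(401) ≈ -40.050)
z + R = -2*sqrt(401) + 10 = 10 - 2*sqrt(401)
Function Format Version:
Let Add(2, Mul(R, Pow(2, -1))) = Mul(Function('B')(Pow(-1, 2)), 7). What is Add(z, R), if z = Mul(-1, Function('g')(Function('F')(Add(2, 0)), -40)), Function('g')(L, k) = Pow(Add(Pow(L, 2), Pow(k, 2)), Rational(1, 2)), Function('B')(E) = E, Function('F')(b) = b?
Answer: Add(10, Mul(-2, Pow(401, Rational(1, 2)))) ≈ -30.050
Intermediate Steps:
R = 10 (R = Add(-4, Mul(2, Mul(Pow(-1, 2), 7))) = Add(-4, Mul(2, Mul(1, 7))) = Add(-4, Mul(2, 7)) = Add(-4, 14) = 10)
z = Mul(-2, Pow(401, Rational(1, 2))) (z = Mul(-1, Pow(Add(Pow(Add(2, 0), 2), Pow(-40, 2)), Rational(1, 2))) = Mul(-1, Pow(Add(Pow(2, 2), 1600), Rational(1, 2))) = Mul(-1, Pow(Add(4, 1600), Rational(1, 2))) = Mul(-1, Pow(1604, Rational(1, 2))) = Mul(-1, Mul(2, Pow(401, Rational(1, 2)))) = Mul(-2, Pow(401, Rational(1, 2))) ≈ -40.050)
Add(z, R) = Add(Mul(-2, Pow(401, Rational(1, 2))), 10) = Add(10, Mul(-2, Pow(401, Rational(1, 2))))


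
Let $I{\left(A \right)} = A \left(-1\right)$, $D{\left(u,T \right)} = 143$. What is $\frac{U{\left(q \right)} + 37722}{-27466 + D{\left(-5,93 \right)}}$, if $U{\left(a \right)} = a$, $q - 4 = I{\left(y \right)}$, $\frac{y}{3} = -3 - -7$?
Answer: $- \frac{37714}{27323} \approx -1.3803$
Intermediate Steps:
$y = 12$ ($y = 3 \left(-3 - -7\right) = 3 \left(-3 + 7\right) = 3 \cdot 4 = 12$)
$I{\left(A \right)} = - A$
$q = -8$ ($q = 4 - 12 = -8$)
$\frac{U{\left(q \right)} + 37722}{-27466 + D{\left(-5,93 \right)}} = \frac{-8 + 37722}{-27466 + 143} = \frac{37714}{-27323} = 37714 \left(- \frac{1}{27323}\right) = - \frac{37714}{27323}$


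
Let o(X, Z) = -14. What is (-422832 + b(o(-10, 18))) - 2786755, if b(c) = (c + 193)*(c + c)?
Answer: -3214599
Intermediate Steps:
b(c) = 2*c*(193 + c) (b(c) = (193 + c)*(2*c) = 2*c*(193 + c))
(-422832 + b(o(-10, 18))) - 2786755 = (-422832 + 2*(-14)*(193 - 14)) - 2786755 = (-422832 + 2*(-14)*179) - 2786755 = (-422832 - 5012) - 2786755 = -427844 - 2786755 = -3214599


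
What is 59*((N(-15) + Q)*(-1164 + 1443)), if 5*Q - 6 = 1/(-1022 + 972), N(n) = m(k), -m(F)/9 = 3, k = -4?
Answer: -106189911/250 ≈ -4.2476e+5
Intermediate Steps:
m(F) = -27 (m(F) = -9*3 = -27)
N(n) = -27
Q = 299/250 (Q = 6/5 + 1/(5*(-1022 + 972)) = 6/5 + (⅕)/(-50) = 6/5 + (⅕)*(-1/50) = 6/5 - 1/250 = 299/250 ≈ 1.1960)
59*((N(-15) + Q)*(-1164 + 1443)) = 59*((-27 + 299/250)*(-1164 + 1443)) = 59*(-6451/250*279) = 59*(-1799829/250) = -106189911/250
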